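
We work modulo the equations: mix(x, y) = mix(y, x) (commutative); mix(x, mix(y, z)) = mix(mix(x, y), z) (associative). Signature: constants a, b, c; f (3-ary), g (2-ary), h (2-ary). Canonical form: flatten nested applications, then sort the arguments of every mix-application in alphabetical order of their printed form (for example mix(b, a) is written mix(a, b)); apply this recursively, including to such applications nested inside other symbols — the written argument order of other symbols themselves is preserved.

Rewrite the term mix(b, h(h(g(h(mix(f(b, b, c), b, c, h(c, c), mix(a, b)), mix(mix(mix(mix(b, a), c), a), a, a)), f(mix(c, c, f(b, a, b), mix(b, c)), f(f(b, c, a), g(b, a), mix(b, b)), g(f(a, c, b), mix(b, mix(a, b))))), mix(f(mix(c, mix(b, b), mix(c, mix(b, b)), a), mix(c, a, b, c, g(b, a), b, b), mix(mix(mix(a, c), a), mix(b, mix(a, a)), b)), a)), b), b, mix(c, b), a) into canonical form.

Answer: mix(a, b, b, b, c, h(h(g(h(mix(a, b, b, c, f(b, b, c), h(c, c)), mix(a, a, a, a, b, c)), f(mix(b, c, c, c, f(b, a, b)), f(f(b, c, a), g(b, a), mix(b, b)), g(f(a, c, b), mix(a, b, b)))), mix(a, f(mix(a, b, b, b, b, c, c), mix(a, b, b, b, c, c, g(b, a)), mix(a, a, a, a, b, b, c)))), b))

Derivation:
Merge nested applications:  mix(b, h(h(g(h(mix(f(b, b, c), b, c, h(c, c), mix(a, b)), mix(mix(mix(mix(b, a), c), a), a, a)), f(mix(c, c, f(b, a, b), mix(b, c)), f(f(b, c, a), g(b, a), mix(b, b)), g(f(a, c, b), mix(b, mix(a, b))))), mix(f(mix(c, mix(b, b), mix(c, mix(b, b)), a), mix(c, a, b, c, g(b, a), b, b), mix(mix(mix(a, c), a), mix(b, mix(a, a)), b)), a)), b), b, c, b, a)
Inside:  h(h(g(h(mix(f(b, b, c), b, c, h(c, c), mix(a, b)), mix(mix(mix(mix(b, a), c), a), a, a)), f(mix(c, c, f(b, a, b), mix(b, c)), f(f(b, c, a), g(b, a), mix(b, b)), g(f(a, c, b), mix(b, mix(a, b))))), mix(f(mix(c, mix(b, b), mix(c, mix(b, b)), a), mix(c, a, b, c, g(b, a), b, b), mix(mix(mix(a, c), a), mix(b, mix(a, a)), b)), a)), b)  →  h(h(g(h(mix(a, b, b, c, f(b, b, c), h(c, c)), mix(a, a, a, a, b, c)), f(mix(b, c, c, c, f(b, a, b)), f(f(b, c, a), g(b, a), mix(b, b)), g(f(a, c, b), mix(a, b, b)))), mix(a, f(mix(a, b, b, b, b, c, c), mix(a, b, b, b, c, c, g(b, a)), mix(a, a, a, a, b, b, c)))), b)
Order the arguments:  mix(a, b, b, b, c, h(h(g(h(mix(a, b, b, c, f(b, b, c), h(c, c)), mix(a, a, a, a, b, c)), f(mix(b, c, c, c, f(b, a, b)), f(f(b, c, a), g(b, a), mix(b, b)), g(f(a, c, b), mix(a, b, b)))), mix(a, f(mix(a, b, b, b, b, c, c), mix(a, b, b, b, c, c, g(b, a)), mix(a, a, a, a, b, b, c)))), b))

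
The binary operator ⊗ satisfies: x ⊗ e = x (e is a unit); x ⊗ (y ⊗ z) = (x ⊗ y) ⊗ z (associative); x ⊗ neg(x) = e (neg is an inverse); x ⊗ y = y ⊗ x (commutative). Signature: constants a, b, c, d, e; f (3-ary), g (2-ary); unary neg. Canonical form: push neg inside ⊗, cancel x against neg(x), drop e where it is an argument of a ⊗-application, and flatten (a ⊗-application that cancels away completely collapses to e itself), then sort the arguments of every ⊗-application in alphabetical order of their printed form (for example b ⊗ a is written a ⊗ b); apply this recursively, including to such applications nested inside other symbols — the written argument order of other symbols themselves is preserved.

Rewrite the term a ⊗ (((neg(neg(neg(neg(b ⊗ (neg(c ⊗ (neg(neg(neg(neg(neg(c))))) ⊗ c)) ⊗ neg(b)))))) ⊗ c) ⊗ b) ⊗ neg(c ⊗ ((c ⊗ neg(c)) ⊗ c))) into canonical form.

Push neg inside:  distribute neg over ⊗ and collapse double neg
Collect:  a ⊗ b ⊗ neg(c) ⊗ neg(c)

Answer: a ⊗ b ⊗ neg(c) ⊗ neg(c)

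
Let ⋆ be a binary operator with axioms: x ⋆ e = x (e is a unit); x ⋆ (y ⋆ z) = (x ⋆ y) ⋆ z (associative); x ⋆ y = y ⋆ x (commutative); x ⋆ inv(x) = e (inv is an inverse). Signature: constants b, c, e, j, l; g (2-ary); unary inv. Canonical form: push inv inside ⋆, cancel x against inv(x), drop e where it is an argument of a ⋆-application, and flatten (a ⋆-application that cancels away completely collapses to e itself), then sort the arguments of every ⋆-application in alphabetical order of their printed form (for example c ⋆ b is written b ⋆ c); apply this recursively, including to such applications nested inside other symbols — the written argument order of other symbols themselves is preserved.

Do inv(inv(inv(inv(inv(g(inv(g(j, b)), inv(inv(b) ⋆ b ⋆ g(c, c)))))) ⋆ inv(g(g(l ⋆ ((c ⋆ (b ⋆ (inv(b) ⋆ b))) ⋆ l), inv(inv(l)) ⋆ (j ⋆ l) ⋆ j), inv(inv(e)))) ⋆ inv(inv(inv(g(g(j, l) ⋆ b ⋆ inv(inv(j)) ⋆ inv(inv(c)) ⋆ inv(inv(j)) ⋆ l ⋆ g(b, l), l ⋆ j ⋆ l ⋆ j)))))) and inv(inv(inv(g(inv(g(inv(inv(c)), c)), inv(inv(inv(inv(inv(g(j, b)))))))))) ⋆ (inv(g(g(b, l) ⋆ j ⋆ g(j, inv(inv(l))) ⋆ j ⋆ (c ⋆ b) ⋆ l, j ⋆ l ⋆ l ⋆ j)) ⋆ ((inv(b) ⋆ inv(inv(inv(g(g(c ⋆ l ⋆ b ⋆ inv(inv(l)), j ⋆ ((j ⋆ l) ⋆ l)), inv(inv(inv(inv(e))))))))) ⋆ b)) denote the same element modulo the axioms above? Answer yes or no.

Answer: no — inv(g(b ⋆ c ⋆ g(b, l) ⋆ g(j, l) ⋆ j ⋆ j ⋆ l, j ⋆ j ⋆ l ⋆ l)) ⋆ inv(g(g(b ⋆ c ⋆ l ⋆ l, j ⋆ j ⋆ l ⋆ l), e)) ⋆ inv(g(inv(g(j, b)), inv(g(c, c)))) vs inv(g(b ⋆ c ⋆ g(b, l) ⋆ g(j, l) ⋆ j ⋆ j ⋆ l, j ⋆ j ⋆ l ⋆ l)) ⋆ inv(g(g(b ⋆ c ⋆ l ⋆ l, j ⋆ j ⋆ l ⋆ l), e)) ⋆ inv(g(inv(g(c, c)), inv(g(j, b))))

Derivation:
Left:  inv(inv(inv(inv(inv(g(inv(g(j, b)), inv(inv(b) ⋆ b ⋆ g(c, c)))))) ⋆ inv(g(g(l ⋆ ((c ⋆ (b ⋆ (inv(b) ⋆ b))) ⋆ l), inv(inv(l)) ⋆ (j ⋆ l) ⋆ j), inv(inv(e)))) ⋆ inv(inv(inv(g(g(j, l) ⋆ b ⋆ inv(inv(j)) ⋆ inv(inv(c)) ⋆ inv(inv(j)) ⋆ l ⋆ g(b, l), l ⋆ j ⋆ l ⋆ j))))))
  Push inv inside:  distribute inv over ⋆ and collapse double inv
  Combine occurrences:  inv(g(inv(g(j, b)), inv(g(c, c)))) ⋆ inv(g(g(b ⋆ c ⋆ l ⋆ l, j ⋆ j ⋆ l ⋆ l), e)) ⋆ inv(g(b ⋆ c ⋆ g(b, l) ⋆ g(j, l) ⋆ j ⋆ j ⋆ l, j ⋆ j ⋆ l ⋆ l))
  Sort arguments:  inv(g(b ⋆ c ⋆ g(b, l) ⋆ g(j, l) ⋆ j ⋆ j ⋆ l, j ⋆ j ⋆ l ⋆ l)) ⋆ inv(g(g(b ⋆ c ⋆ l ⋆ l, j ⋆ j ⋆ l ⋆ l), e)) ⋆ inv(g(inv(g(j, b)), inv(g(c, c))))
Right:  inv(inv(inv(g(inv(g(inv(inv(c)), c)), inv(inv(inv(inv(inv(g(j, b)))))))))) ⋆ (inv(g(g(b, l) ⋆ j ⋆ g(j, inv(inv(l))) ⋆ j ⋆ (c ⋆ b) ⋆ l, j ⋆ l ⋆ l ⋆ j)) ⋆ ((inv(b) ⋆ inv(inv(inv(g(g(c ⋆ l ⋆ b ⋆ inv(inv(l)), j ⋆ ((j ⋆ l) ⋆ l)), inv(inv(inv(inv(e))))))))) ⋆ b))
  Push inv inside:  distribute inv over ⋆ and collapse double inv
  Inverses cancel:  b cancels
  Combine occurrences:  inv(g(inv(g(c, c)), inv(g(j, b)))) ⋆ inv(g(b ⋆ c ⋆ g(b, l) ⋆ g(j, l) ⋆ j ⋆ j ⋆ l, j ⋆ j ⋆ l ⋆ l)) ⋆ inv(g(g(b ⋆ c ⋆ l ⋆ l, j ⋆ j ⋆ l ⋆ l), e))
  Order the arguments:  inv(g(b ⋆ c ⋆ g(b, l) ⋆ g(j, l) ⋆ j ⋆ j ⋆ l, j ⋆ j ⋆ l ⋆ l)) ⋆ inv(g(g(b ⋆ c ⋆ l ⋆ l, j ⋆ j ⋆ l ⋆ l), e)) ⋆ inv(g(inv(g(c, c)), inv(g(j, b))))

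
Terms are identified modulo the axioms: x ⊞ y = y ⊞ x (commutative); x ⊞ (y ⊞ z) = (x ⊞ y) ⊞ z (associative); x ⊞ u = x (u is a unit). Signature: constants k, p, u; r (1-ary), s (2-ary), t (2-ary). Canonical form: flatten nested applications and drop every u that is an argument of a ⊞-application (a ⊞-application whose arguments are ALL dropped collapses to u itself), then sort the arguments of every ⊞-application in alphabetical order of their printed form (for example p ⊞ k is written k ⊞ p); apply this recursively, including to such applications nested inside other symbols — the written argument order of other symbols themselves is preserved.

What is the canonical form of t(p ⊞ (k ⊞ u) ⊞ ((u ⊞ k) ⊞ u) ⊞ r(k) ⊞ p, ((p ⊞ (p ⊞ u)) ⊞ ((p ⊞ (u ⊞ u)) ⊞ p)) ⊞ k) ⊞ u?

Inside:  t(p ⊞ (k ⊞ u) ⊞ ((u ⊞ k) ⊞ u) ⊞ r(k) ⊞ p, ((p ⊞ (p ⊞ u)) ⊞ ((p ⊞ (u ⊞ u)) ⊞ p)) ⊞ k)  →  t(k ⊞ k ⊞ p ⊞ p ⊞ r(k), k ⊞ p ⊞ p ⊞ p ⊞ p)
Unit:  drop u
Order the arguments:  t(k ⊞ k ⊞ p ⊞ p ⊞ r(k), k ⊞ p ⊞ p ⊞ p ⊞ p)

Answer: t(k ⊞ k ⊞ p ⊞ p ⊞ r(k), k ⊞ p ⊞ p ⊞ p ⊞ p)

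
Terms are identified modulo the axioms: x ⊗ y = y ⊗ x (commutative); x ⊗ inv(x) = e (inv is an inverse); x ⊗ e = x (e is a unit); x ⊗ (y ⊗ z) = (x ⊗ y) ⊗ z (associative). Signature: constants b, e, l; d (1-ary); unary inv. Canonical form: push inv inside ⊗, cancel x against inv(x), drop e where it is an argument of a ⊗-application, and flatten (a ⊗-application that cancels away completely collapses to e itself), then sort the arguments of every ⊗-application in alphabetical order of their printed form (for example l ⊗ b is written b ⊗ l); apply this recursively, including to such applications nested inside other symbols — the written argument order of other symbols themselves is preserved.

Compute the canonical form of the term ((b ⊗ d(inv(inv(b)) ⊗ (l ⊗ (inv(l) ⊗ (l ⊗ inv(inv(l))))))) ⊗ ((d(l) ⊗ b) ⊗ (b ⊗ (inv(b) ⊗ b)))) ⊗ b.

Push inv inside:  distribute inv over ⊗ and collapse double inv
Collect:  b ⊗ b ⊗ b ⊗ b ⊗ d(b ⊗ l ⊗ l) ⊗ d(l)

Answer: b ⊗ b ⊗ b ⊗ b ⊗ d(b ⊗ l ⊗ l) ⊗ d(l)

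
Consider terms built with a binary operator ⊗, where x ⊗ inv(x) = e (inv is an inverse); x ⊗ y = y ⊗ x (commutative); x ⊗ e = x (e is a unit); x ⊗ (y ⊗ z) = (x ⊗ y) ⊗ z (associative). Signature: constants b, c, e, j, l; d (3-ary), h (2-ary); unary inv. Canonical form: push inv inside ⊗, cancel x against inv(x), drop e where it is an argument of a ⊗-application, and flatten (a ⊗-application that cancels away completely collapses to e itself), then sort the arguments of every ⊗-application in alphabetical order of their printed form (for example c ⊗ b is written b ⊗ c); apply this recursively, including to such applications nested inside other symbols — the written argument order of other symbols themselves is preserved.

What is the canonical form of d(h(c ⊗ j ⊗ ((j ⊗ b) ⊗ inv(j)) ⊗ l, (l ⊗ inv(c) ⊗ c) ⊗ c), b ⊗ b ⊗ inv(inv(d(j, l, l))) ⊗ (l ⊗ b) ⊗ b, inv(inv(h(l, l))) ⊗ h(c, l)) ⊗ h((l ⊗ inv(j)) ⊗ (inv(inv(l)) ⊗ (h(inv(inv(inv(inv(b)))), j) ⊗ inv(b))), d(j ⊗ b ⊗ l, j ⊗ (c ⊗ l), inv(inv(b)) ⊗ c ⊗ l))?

Answer: d(h(b ⊗ c ⊗ j ⊗ l, c ⊗ l), b ⊗ b ⊗ b ⊗ b ⊗ d(j, l, l) ⊗ l, h(c, l) ⊗ h(l, l)) ⊗ h(h(b, j) ⊗ inv(b) ⊗ inv(j) ⊗ l ⊗ l, d(b ⊗ j ⊗ l, c ⊗ j ⊗ l, b ⊗ c ⊗ l))

Derivation:
Push inv inside:  distribute inv over ⊗ and collapse double inv
Combine occurrences:  d(h(b ⊗ c ⊗ j ⊗ l, c ⊗ l), b ⊗ b ⊗ b ⊗ b ⊗ d(j, l, l) ⊗ l, h(c, l) ⊗ h(l, l)) ⊗ h(h(b, j) ⊗ inv(b) ⊗ inv(j) ⊗ l ⊗ l, d(b ⊗ j ⊗ l, c ⊗ j ⊗ l, b ⊗ c ⊗ l))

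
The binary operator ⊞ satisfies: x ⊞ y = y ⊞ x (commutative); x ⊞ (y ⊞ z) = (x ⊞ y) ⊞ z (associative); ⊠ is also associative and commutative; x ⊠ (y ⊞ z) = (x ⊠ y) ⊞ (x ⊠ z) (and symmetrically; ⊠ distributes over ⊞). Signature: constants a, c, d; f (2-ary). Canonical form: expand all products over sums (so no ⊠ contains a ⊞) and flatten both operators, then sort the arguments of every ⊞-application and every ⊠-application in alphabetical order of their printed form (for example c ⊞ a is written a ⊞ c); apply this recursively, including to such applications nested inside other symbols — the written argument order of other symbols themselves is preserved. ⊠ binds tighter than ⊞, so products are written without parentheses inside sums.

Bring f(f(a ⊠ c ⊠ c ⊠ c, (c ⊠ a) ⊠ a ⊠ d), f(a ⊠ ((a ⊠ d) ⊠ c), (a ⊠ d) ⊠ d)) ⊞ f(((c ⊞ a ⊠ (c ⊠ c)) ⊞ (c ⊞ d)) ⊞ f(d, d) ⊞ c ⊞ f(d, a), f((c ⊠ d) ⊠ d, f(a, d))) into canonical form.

Answer: f(a ⊠ c ⊠ c ⊞ c ⊞ c ⊞ c ⊞ d ⊞ f(d, a) ⊞ f(d, d), f(c ⊠ d ⊠ d, f(a, d))) ⊞ f(f(a ⊠ c ⊠ c ⊠ c, a ⊠ a ⊠ c ⊠ d), f(a ⊠ a ⊠ c ⊠ d, a ⊠ d ⊠ d))

Derivation:
Flatten:  f(f(a ⊠ c ⊠ c ⊠ c, a ⊠ a ⊠ c ⊠ d), f(a ⊠ a ⊠ c ⊠ d, a ⊠ d ⊠ d)) ⊞ f(a ⊠ c ⊠ c ⊞ c ⊞ c ⊞ c ⊞ d ⊞ f(d, a) ⊞ f(d, d), f(c ⊠ d ⊠ d, f(a, d)))
Sort arguments:  f(a ⊠ c ⊠ c ⊞ c ⊞ c ⊞ c ⊞ d ⊞ f(d, a) ⊞ f(d, d), f(c ⊠ d ⊠ d, f(a, d))) ⊞ f(f(a ⊠ c ⊠ c ⊠ c, a ⊠ a ⊠ c ⊠ d), f(a ⊠ a ⊠ c ⊠ d, a ⊠ d ⊠ d))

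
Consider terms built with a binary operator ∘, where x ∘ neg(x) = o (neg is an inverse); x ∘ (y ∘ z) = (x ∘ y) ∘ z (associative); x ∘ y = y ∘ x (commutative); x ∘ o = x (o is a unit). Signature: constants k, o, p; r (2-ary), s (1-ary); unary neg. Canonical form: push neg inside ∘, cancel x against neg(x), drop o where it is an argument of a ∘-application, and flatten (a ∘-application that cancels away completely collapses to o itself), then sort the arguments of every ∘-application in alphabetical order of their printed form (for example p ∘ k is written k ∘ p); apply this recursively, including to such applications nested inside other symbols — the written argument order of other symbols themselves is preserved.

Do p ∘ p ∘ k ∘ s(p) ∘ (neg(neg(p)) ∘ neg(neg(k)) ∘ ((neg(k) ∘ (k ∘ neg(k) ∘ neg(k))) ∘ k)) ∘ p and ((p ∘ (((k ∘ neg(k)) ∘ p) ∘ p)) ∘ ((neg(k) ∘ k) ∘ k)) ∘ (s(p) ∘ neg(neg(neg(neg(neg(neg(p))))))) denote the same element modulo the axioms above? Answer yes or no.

Answer: yes — both canonical forms are k ∘ p ∘ p ∘ p ∘ p ∘ s(p)

Derivation:
Left:  p ∘ p ∘ k ∘ s(p) ∘ (neg(neg(p)) ∘ neg(neg(k)) ∘ ((neg(k) ∘ (k ∘ neg(k) ∘ neg(k))) ∘ k)) ∘ p
  Push neg inside:  distribute neg over ∘ and collapse double neg
  Collect terms:  p ∘ p ∘ p ∘ p ∘ k ∘ s(p)
  Sort arguments:  k ∘ p ∘ p ∘ p ∘ p ∘ s(p)
Right:  ((p ∘ (((k ∘ neg(k)) ∘ p) ∘ p)) ∘ ((neg(k) ∘ k) ∘ k)) ∘ (s(p) ∘ neg(neg(neg(neg(neg(neg(p)))))))
  Push neg inside:  distribute neg over ∘ and collapse double neg
  Collect terms:  p ∘ p ∘ p ∘ p ∘ k ∘ s(p)
  Order the arguments:  k ∘ p ∘ p ∘ p ∘ p ∘ s(p)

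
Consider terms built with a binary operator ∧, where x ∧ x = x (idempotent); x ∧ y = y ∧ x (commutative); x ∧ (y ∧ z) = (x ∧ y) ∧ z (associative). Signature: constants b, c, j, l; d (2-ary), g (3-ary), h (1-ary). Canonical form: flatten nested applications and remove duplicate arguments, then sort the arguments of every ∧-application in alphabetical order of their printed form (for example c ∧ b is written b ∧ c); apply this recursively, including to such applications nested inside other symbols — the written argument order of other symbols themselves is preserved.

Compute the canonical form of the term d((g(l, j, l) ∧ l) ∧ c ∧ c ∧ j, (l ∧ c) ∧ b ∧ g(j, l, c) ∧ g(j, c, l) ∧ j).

Work inside:  (l ∧ c) ∧ b ∧ g(j, l, c) ∧ g(j, c, l) ∧ j
Flatten:  l ∧ c ∧ b ∧ g(j, l, c) ∧ g(j, c, l) ∧ j
Sort arguments:  b ∧ c ∧ g(j, c, l) ∧ g(j, l, c) ∧ j ∧ l
Rebuild:  d(c ∧ g(l, j, l) ∧ j ∧ l, b ∧ c ∧ g(j, c, l) ∧ g(j, l, c) ∧ j ∧ l)

Answer: d(c ∧ g(l, j, l) ∧ j ∧ l, b ∧ c ∧ g(j, c, l) ∧ g(j, l, c) ∧ j ∧ l)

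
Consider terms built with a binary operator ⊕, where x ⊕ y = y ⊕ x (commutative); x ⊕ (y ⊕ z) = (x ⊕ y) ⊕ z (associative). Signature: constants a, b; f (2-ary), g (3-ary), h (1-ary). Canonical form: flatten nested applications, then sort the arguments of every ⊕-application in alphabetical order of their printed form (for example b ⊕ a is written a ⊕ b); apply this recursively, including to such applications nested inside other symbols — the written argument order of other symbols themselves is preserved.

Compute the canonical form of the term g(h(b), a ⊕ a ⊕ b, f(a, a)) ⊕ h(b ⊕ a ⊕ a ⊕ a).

Canonicalize subterm:  h(b ⊕ a ⊕ a ⊕ a)  →  h(a ⊕ a ⊕ a ⊕ b)
Sort:  g(h(b), a ⊕ a ⊕ b, f(a, a)) ⊕ h(a ⊕ a ⊕ a ⊕ b)

Answer: g(h(b), a ⊕ a ⊕ b, f(a, a)) ⊕ h(a ⊕ a ⊕ a ⊕ b)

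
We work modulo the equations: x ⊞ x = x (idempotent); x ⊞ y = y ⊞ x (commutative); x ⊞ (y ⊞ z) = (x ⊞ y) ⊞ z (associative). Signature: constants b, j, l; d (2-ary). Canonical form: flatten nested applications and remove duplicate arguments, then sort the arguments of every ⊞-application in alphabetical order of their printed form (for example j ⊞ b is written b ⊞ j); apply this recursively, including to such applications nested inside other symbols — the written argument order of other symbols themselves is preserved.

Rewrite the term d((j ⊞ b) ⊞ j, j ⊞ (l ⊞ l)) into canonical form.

Answer: d(b ⊞ j, j ⊞ l)

Derivation:
Descend into:  j ⊞ (l ⊞ l)
Flatten:  j ⊞ l ⊞ l
Drop duplicates:  drop duplicate l
Order the arguments:  j ⊞ l
Rebuild:  d(b ⊞ j, j ⊞ l)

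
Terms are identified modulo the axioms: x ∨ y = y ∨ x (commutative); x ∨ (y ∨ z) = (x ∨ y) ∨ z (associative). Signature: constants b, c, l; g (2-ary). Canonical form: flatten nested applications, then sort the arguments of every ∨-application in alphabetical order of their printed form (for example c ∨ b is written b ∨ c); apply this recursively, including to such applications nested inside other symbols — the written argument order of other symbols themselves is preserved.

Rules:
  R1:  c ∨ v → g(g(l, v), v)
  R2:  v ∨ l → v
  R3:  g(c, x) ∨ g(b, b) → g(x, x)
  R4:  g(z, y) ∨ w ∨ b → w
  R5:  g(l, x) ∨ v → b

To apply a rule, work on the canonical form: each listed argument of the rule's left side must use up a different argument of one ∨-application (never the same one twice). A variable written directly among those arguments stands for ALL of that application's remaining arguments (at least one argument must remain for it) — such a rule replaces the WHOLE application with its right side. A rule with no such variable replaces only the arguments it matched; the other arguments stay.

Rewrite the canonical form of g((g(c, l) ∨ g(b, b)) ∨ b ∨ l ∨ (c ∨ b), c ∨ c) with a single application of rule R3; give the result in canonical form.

Answer: g(b ∨ b ∨ c ∨ g(l, l) ∨ l, c ∨ c)

Derivation:
Canonical form:  g(b ∨ b ∨ c ∨ g(b, b) ∨ g(c, l) ∨ l, c ∨ c)
Match R3:  consume g(b, b), g(c, l);  x := l
New term:  g(b ∨ b ∨ c ∨ g(l, l) ∨ l, c ∨ c)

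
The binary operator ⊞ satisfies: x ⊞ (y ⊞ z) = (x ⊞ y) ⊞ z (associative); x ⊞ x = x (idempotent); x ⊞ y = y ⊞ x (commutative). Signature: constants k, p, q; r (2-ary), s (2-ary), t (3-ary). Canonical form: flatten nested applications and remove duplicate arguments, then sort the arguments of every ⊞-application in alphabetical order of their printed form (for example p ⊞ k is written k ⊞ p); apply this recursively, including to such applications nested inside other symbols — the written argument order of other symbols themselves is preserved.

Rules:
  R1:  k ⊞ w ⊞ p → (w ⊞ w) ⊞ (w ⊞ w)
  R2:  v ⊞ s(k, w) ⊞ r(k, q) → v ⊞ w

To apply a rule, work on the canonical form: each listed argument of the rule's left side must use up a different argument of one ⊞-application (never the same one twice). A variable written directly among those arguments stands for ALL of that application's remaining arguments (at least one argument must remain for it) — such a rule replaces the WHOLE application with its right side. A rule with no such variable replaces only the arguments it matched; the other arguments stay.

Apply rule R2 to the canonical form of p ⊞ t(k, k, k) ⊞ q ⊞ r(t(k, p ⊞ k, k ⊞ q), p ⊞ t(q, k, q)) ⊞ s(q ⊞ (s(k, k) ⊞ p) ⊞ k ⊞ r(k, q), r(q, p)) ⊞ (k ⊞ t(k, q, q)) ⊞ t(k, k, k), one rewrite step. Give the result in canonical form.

Answer: k ⊞ p ⊞ q ⊞ r(t(k, k ⊞ p, k ⊞ q), p ⊞ t(q, k, q)) ⊞ s(k ⊞ p ⊞ q, r(q, p)) ⊞ t(k, k, k) ⊞ t(k, q, q)

Derivation:
Canonical form:  k ⊞ p ⊞ q ⊞ r(t(k, k ⊞ p, k ⊞ q), p ⊞ t(q, k, q)) ⊞ s(k ⊞ p ⊞ q ⊞ r(k, q) ⊞ s(k, k), r(q, p)) ⊞ t(k, k, k) ⊞ t(k, q, q)
R2 matches:  uses r(k, q), s(k, k);  v := k ⊞ p ⊞ q, w := k
The variable takes the whole remainder — replace the entire application.
Giving:  k ⊞ p ⊞ q ⊞ r(t(k, k ⊞ p, k ⊞ q), p ⊞ t(q, k, q)) ⊞ s(k ⊞ p ⊞ q, r(q, p)) ⊞ t(k, k, k) ⊞ t(k, q, q)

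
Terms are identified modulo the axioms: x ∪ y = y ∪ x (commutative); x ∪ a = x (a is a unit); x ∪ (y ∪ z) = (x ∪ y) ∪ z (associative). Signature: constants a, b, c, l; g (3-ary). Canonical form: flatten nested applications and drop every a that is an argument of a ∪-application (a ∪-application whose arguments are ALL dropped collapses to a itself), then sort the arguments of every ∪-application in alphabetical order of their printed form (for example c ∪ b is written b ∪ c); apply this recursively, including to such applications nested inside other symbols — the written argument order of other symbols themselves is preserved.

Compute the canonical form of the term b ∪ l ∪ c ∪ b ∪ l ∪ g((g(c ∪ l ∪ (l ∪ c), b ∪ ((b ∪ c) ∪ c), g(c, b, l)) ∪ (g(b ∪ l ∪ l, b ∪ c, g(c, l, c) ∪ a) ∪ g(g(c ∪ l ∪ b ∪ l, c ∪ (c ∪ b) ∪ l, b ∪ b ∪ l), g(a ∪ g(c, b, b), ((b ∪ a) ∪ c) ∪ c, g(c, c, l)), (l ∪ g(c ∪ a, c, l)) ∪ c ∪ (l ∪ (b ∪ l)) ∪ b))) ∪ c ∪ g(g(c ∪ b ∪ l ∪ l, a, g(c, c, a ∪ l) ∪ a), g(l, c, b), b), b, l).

Simplify inside:  g((g(c ∪ l ∪ (l ∪ c), b ∪ ((b ∪ c) ∪ c), g(c, b, l)) ∪ (g(b ∪ l ∪ l, b ∪ c, g(c, l, c) ∪ a) ∪ g(g(c ∪ l ∪ b ∪ l, c ∪ (c ∪ b) ∪ l, b ∪ b ∪ l), g(a ∪ g(c, b, b), ((b ∪ a) ∪ c) ∪ c, g(c, c, l)), (l ∪ g(c ∪ a, c, l)) ∪ c ∪ (l ∪ (b ∪ l)) ∪ b))) ∪ c ∪ g(g(c ∪ b ∪ l ∪ l, a, g(c, c, a ∪ l) ∪ a), g(l, c, b), b), b, l)  →  g(c ∪ g(b ∪ l ∪ l, b ∪ c, g(c, l, c)) ∪ g(c ∪ c ∪ l ∪ l, b ∪ b ∪ c ∪ c, g(c, b, l)) ∪ g(g(b ∪ c ∪ l ∪ l, a, g(c, c, l)), g(l, c, b), b) ∪ g(g(b ∪ c ∪ l ∪ l, b ∪ c ∪ c ∪ l, b ∪ b ∪ l), g(g(c, b, b), b ∪ c ∪ c, g(c, c, l)), b ∪ b ∪ c ∪ g(c, c, l) ∪ l ∪ l ∪ l), b, l)
Sort arguments:  b ∪ b ∪ c ∪ g(c ∪ g(b ∪ l ∪ l, b ∪ c, g(c, l, c)) ∪ g(c ∪ c ∪ l ∪ l, b ∪ b ∪ c ∪ c, g(c, b, l)) ∪ g(g(b ∪ c ∪ l ∪ l, a, g(c, c, l)), g(l, c, b), b) ∪ g(g(b ∪ c ∪ l ∪ l, b ∪ c ∪ c ∪ l, b ∪ b ∪ l), g(g(c, b, b), b ∪ c ∪ c, g(c, c, l)), b ∪ b ∪ c ∪ g(c, c, l) ∪ l ∪ l ∪ l), b, l) ∪ l ∪ l

Answer: b ∪ b ∪ c ∪ g(c ∪ g(b ∪ l ∪ l, b ∪ c, g(c, l, c)) ∪ g(c ∪ c ∪ l ∪ l, b ∪ b ∪ c ∪ c, g(c, b, l)) ∪ g(g(b ∪ c ∪ l ∪ l, a, g(c, c, l)), g(l, c, b), b) ∪ g(g(b ∪ c ∪ l ∪ l, b ∪ c ∪ c ∪ l, b ∪ b ∪ l), g(g(c, b, b), b ∪ c ∪ c, g(c, c, l)), b ∪ b ∪ c ∪ g(c, c, l) ∪ l ∪ l ∪ l), b, l) ∪ l ∪ l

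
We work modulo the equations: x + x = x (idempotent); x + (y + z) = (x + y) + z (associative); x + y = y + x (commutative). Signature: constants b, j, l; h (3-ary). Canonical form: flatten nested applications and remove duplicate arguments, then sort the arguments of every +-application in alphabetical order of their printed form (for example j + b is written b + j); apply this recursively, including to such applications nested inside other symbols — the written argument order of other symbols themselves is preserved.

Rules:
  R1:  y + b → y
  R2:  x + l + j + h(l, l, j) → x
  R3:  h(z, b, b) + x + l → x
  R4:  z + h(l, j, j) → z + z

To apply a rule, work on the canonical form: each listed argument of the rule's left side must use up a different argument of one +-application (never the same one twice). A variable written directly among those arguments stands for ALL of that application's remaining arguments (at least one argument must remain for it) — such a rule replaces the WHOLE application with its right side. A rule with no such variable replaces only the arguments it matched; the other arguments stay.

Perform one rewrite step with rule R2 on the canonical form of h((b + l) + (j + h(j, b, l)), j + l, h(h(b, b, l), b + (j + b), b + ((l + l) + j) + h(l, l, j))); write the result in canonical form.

Answer: h(b + h(j, b, l) + j + l, j + l, h(h(b, b, l), b + j, b))

Derivation:
Canonical form:  h(b + h(j, b, l) + j + l, j + l, h(h(b, b, l), b + j, b + h(l, l, j) + j + l))
R2 matches:  uses h(l, l, j), j, l;  x := b
Every leftover argument binds to the variable; the entire application is replaced.
Giving:  h(b + h(j, b, l) + j + l, j + l, h(h(b, b, l), b + j, b))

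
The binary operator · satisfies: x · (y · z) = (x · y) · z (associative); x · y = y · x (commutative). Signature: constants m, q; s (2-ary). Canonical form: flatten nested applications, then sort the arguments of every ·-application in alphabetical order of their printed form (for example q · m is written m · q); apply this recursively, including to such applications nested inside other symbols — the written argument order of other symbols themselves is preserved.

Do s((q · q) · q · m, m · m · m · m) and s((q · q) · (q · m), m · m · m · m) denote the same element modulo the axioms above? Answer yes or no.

Answer: yes — both canonical forms are s(m · q · q · q, m · m · m · m)

Derivation:
Left:  s((q · q) · q · m, m · m · m · m)
  Descend into:  (q · q) · q · m
  Un-nest:  q · q · q · m
  Sort:  m · q · q · q
  Rebuild:  s(m · q · q · q, m · m · m · m)
Right:  s((q · q) · (q · m), m · m · m · m)
  Work inside:  (q · q) · (q · m)
  Merge nested applications:  q · q · q · m
  Sort arguments:  m · q · q · q
  Put back:  s(m · q · q · q, m · m · m · m)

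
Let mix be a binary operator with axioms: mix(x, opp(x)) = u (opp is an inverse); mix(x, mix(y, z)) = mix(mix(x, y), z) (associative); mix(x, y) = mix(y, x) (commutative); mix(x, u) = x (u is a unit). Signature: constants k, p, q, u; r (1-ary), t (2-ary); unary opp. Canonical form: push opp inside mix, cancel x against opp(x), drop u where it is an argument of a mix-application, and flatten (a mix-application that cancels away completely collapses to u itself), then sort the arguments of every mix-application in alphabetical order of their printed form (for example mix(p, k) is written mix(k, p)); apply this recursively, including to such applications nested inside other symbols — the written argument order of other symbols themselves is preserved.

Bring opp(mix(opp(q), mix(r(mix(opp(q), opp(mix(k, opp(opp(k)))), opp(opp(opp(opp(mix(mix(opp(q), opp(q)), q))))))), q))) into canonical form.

Push opp inside:  distribute opp over mix and collapse double opp
Inverses cancel:  q cancels
Collect terms:  opp(r(mix(opp(k), opp(k), opp(q), opp(q))))

Answer: opp(r(mix(opp(k), opp(k), opp(q), opp(q))))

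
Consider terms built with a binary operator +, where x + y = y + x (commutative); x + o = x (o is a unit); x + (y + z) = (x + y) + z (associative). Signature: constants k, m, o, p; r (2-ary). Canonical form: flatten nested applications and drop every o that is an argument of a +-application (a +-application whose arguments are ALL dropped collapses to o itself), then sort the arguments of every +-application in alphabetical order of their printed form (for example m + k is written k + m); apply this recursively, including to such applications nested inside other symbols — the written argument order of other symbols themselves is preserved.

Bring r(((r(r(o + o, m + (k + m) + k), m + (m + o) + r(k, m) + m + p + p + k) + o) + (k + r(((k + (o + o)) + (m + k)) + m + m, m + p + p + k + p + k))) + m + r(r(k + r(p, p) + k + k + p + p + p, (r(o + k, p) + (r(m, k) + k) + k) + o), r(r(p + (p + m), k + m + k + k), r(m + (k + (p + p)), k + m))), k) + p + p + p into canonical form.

Simplify inside:  r(((r(r(o + o, m + (k + m) + k), m + (m + o) + r(k, m) + m + p + p + k) + o) + (k + r(((k + (o + o)) + (m + k)) + m + m, m + p + p + k + p + k))) + m + r(r(k + r(p, p) + k + k + p + p + p, (r(o + k, p) + (r(m, k) + k) + k) + o), r(r(p + (p + m), k + m + k + k), r(m + (k + (p + p)), k + m))), k)  →  r(k + m + r(k + k + m + m + m, k + k + m + p + p + p) + r(r(k + k + k + p + p + p + r(p, p), k + k + r(k, p) + r(m, k)), r(r(m + p + p, k + k + k + m), r(k + m + p + p, k + m))) + r(r(o, k + k + m + m), k + m + m + m + p + p + r(k, m)), k)
Sort arguments:  p + p + p + r(k + m + r(k + k + m + m + m, k + k + m + p + p + p) + r(r(k + k + k + p + p + p + r(p, p), k + k + r(k, p) + r(m, k)), r(r(m + p + p, k + k + k + m), r(k + m + p + p, k + m))) + r(r(o, k + k + m + m), k + m + m + m + p + p + r(k, m)), k)

Answer: p + p + p + r(k + m + r(k + k + m + m + m, k + k + m + p + p + p) + r(r(k + k + k + p + p + p + r(p, p), k + k + r(k, p) + r(m, k)), r(r(m + p + p, k + k + k + m), r(k + m + p + p, k + m))) + r(r(o, k + k + m + m), k + m + m + m + p + p + r(k, m)), k)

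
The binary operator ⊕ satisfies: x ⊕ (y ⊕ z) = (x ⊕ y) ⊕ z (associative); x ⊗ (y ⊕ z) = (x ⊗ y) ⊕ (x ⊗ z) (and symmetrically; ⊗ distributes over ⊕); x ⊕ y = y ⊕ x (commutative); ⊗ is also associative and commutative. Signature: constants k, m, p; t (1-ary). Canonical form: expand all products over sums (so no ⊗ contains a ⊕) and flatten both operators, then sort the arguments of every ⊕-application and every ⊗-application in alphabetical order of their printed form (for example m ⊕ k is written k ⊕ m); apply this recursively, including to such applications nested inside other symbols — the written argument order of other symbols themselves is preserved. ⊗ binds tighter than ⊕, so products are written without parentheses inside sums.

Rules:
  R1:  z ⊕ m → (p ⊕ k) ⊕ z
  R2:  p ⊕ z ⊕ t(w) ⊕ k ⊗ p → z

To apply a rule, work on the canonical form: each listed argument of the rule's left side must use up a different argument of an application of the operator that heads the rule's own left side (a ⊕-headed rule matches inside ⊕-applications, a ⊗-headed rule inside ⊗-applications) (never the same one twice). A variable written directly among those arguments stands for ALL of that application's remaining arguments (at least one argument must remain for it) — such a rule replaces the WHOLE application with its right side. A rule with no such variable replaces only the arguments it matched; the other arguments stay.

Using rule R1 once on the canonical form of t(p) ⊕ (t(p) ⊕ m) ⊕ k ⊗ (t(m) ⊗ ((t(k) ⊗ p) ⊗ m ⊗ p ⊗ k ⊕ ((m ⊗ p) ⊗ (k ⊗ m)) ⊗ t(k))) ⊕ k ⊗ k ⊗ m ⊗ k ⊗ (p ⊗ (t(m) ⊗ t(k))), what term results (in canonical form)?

Answer: k ⊕ k ⊗ k ⊗ k ⊗ m ⊗ p ⊗ t(k) ⊗ t(m) ⊕ k ⊗ k ⊗ m ⊗ m ⊗ p ⊗ t(k) ⊗ t(m) ⊕ k ⊗ k ⊗ m ⊗ p ⊗ p ⊗ t(k) ⊗ t(m) ⊕ p ⊕ t(p) ⊕ t(p)

Derivation:
Canonical form:  k ⊗ k ⊗ k ⊗ m ⊗ p ⊗ t(k) ⊗ t(m) ⊕ k ⊗ k ⊗ m ⊗ m ⊗ p ⊗ t(k) ⊗ t(m) ⊕ k ⊗ k ⊗ m ⊗ p ⊗ p ⊗ t(k) ⊗ t(m) ⊕ m ⊕ t(p) ⊕ t(p)
R1 matches:  uses m;  z := k ⊗ k ⊗ k ⊗ m ⊗ p ⊗ t(k) ⊗ t(m) ⊕ k ⊗ k ⊗ m ⊗ m ⊗ p ⊗ t(k) ⊗ t(m) ⊕ k ⊗ k ⊗ m ⊗ p ⊗ p ⊗ t(k) ⊗ t(m) ⊕ t(p) ⊕ t(p)
The variable takes the whole remainder — replace the entire application.
Giving:  k ⊕ k ⊗ k ⊗ k ⊗ m ⊗ p ⊗ t(k) ⊗ t(m) ⊕ k ⊗ k ⊗ m ⊗ m ⊗ p ⊗ t(k) ⊗ t(m) ⊕ k ⊗ k ⊗ m ⊗ p ⊗ p ⊗ t(k) ⊗ t(m) ⊕ p ⊕ t(p) ⊕ t(p)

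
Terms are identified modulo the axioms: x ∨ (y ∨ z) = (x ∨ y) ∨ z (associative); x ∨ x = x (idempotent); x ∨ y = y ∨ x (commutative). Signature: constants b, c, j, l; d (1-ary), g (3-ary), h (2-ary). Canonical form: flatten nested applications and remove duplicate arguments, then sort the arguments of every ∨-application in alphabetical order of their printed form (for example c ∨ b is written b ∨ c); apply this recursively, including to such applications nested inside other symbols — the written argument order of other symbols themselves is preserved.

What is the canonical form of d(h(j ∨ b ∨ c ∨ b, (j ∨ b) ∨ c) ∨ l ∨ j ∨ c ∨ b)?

Answer: d(b ∨ c ∨ h(b ∨ c ∨ j, b ∨ c ∨ j) ∨ j ∨ l)

Derivation:
Work inside:  h(j ∨ b ∨ c ∨ b, (j ∨ b) ∨ c) ∨ l ∨ j ∨ c ∨ b
Inside:  h(j ∨ b ∨ c ∨ b, (j ∨ b) ∨ c)  →  h(b ∨ c ∨ j, b ∨ c ∨ j)
Sort arguments:  b ∨ c ∨ h(b ∨ c ∨ j, b ∨ c ∨ j) ∨ j ∨ l
Reassemble:  d(b ∨ c ∨ h(b ∨ c ∨ j, b ∨ c ∨ j) ∨ j ∨ l)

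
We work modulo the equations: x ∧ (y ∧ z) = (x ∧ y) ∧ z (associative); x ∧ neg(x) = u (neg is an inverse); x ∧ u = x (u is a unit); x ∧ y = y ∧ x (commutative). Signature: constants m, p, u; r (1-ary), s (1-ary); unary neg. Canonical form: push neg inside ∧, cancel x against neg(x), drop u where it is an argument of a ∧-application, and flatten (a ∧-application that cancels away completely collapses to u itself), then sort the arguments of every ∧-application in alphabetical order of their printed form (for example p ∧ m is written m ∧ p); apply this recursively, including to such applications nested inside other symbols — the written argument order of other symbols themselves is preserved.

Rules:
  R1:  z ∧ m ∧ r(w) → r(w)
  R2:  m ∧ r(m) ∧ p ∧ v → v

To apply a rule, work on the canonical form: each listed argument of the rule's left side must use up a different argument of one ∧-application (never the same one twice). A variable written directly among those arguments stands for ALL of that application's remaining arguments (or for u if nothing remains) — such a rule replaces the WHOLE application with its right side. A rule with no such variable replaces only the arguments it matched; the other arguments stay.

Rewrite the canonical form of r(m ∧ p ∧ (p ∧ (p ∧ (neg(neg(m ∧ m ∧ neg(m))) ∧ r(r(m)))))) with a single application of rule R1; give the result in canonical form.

Answer: r(r(r(m)))

Derivation:
Canonical form:  r(m ∧ m ∧ p ∧ p ∧ p ∧ r(r(m)))
R1 matches:  uses m, r(r(m));  w := r(m), z := m ∧ p ∧ p ∧ p
The extension variable absorbs all remaining arguments, so the whole application is rewritten.
Giving:  r(r(r(m)))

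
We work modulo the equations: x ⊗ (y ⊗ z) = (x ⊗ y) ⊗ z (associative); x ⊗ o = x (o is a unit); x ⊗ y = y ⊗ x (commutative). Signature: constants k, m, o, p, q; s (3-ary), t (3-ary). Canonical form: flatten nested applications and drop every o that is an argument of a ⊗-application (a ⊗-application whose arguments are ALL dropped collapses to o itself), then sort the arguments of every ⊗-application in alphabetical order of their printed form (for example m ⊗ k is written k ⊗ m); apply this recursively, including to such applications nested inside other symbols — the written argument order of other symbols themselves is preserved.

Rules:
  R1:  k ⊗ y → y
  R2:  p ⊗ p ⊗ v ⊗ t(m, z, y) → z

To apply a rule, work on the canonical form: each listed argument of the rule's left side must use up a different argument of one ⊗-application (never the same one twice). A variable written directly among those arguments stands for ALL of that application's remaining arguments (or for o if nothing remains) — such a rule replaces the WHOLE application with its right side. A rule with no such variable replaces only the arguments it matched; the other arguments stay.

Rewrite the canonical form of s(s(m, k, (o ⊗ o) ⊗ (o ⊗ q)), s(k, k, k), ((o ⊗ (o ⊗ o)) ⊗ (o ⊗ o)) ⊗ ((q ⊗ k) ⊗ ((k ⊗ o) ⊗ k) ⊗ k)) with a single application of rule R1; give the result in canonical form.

Answer: s(s(m, k, q), s(k, k, k), k ⊗ k ⊗ k ⊗ q)

Derivation:
Canonical form:  s(s(m, k, q), s(k, k, k), k ⊗ k ⊗ k ⊗ k ⊗ q)
R1 matches:  uses k;  y := k ⊗ k ⊗ k ⊗ q
The variable takes the whole remainder — replace the entire application.
Result:  s(s(m, k, q), s(k, k, k), k ⊗ k ⊗ k ⊗ q)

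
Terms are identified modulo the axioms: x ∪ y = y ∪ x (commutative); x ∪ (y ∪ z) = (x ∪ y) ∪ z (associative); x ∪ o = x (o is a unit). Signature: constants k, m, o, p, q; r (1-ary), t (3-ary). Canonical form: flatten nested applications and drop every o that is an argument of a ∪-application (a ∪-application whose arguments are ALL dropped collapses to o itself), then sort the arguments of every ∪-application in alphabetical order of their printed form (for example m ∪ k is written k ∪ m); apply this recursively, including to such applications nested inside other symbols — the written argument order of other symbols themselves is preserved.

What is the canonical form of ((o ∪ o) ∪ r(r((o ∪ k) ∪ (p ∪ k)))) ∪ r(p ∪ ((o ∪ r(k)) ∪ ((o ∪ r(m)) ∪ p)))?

Answer: r(p ∪ p ∪ r(k) ∪ r(m)) ∪ r(r(k ∪ k ∪ p))

Derivation:
Flatten:  o ∪ o ∪ r(r((o ∪ k) ∪ (p ∪ k))) ∪ r(p ∪ ((o ∪ r(k)) ∪ ((o ∪ r(m)) ∪ p)))
Inside:  r(r((o ∪ k) ∪ (p ∪ k)))  →  r(r(k ∪ k ∪ p))
Canonicalize subterm:  r(p ∪ ((o ∪ r(k)) ∪ ((o ∪ r(m)) ∪ p)))  →  r(p ∪ p ∪ r(k) ∪ r(m))
Unit:  drop o (×2)
Order the arguments:  r(p ∪ p ∪ r(k) ∪ r(m)) ∪ r(r(k ∪ k ∪ p))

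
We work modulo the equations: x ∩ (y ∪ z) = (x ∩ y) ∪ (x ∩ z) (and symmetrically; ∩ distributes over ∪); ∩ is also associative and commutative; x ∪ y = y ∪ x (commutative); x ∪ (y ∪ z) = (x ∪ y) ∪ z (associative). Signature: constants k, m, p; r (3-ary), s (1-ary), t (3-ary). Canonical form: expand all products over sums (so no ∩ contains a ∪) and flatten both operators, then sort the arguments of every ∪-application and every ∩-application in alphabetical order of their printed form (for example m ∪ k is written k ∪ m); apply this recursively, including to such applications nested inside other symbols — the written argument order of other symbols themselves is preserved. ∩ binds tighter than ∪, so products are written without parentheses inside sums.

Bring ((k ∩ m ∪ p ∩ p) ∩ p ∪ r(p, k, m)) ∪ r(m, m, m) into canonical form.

Distribute:  k ∩ m ∩ p ∪ p ∩ p ∩ p ∪ r(p, k, m) ∪ r(m, m, m)
Sort:  k ∩ m ∩ p ∪ p ∩ p ∩ p ∪ r(m, m, m) ∪ r(p, k, m)

Answer: k ∩ m ∩ p ∪ p ∩ p ∩ p ∪ r(m, m, m) ∪ r(p, k, m)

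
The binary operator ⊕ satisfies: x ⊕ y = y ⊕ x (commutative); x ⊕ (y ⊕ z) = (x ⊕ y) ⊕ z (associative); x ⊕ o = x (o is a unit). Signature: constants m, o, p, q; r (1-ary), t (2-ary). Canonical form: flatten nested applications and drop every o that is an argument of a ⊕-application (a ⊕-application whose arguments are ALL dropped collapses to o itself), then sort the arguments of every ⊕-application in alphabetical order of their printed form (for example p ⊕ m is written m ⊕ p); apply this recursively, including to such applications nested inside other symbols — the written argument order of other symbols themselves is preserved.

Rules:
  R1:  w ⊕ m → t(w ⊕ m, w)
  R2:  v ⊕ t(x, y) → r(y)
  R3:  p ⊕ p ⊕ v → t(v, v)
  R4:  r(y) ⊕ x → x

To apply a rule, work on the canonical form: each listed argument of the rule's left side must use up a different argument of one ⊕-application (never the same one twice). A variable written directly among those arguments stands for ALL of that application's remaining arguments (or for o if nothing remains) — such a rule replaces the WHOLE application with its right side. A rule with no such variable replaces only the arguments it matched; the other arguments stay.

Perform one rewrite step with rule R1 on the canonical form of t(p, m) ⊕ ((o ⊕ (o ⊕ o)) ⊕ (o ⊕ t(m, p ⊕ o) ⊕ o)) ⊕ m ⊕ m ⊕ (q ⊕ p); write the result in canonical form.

Canonical form:  m ⊕ m ⊕ p ⊕ q ⊕ t(m, p) ⊕ t(p, m)
Match R1:  consume m;  w := m ⊕ p ⊕ q ⊕ t(m, p) ⊕ t(p, m)
Every leftover argument binds to the variable; the entire application is replaced.
New term:  t(m ⊕ m ⊕ p ⊕ q ⊕ t(m, p) ⊕ t(p, m), m ⊕ p ⊕ q ⊕ t(m, p) ⊕ t(p, m))

Answer: t(m ⊕ m ⊕ p ⊕ q ⊕ t(m, p) ⊕ t(p, m), m ⊕ p ⊕ q ⊕ t(m, p) ⊕ t(p, m))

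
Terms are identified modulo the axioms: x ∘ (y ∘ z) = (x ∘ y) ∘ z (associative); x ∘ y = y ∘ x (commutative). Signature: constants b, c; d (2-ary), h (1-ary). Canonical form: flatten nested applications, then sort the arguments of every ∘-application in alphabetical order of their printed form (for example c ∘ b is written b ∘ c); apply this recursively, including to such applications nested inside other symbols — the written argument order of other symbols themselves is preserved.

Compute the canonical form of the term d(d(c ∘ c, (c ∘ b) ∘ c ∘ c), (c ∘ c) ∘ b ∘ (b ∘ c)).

Descend into:  (c ∘ c) ∘ b ∘ (b ∘ c)
Merge nested applications:  c ∘ c ∘ b ∘ b ∘ c
Order the arguments:  b ∘ b ∘ c ∘ c ∘ c
Rebuild:  d(d(c ∘ c, b ∘ c ∘ c ∘ c), b ∘ b ∘ c ∘ c ∘ c)

Answer: d(d(c ∘ c, b ∘ c ∘ c ∘ c), b ∘ b ∘ c ∘ c ∘ c)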